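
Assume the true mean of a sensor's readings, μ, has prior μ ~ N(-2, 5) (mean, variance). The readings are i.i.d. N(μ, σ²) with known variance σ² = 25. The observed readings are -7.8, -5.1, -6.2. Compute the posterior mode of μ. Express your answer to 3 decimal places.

n = 3; x̄ = ((-7.8) + (-5.1) + (-6.2))/3 = -19.1/3 = -191/30 ≈ -6.3667.
For a Normal prior and Normal likelihood with known variance, the posterior is Normal; its mode equals its mean, the precision-weighted average.
Prior precision 1/σ₀² = 1/5 = 0.2; data precision n/σ² = 3/25 = 0.12.
μ̂ = (0.2·(-2) + 0.12·(-191/30)) / (0.2 + 0.12) = (-1.164)/0.32 = -3.6375 ≈ -3.638.

μ̂_MAP = -3.638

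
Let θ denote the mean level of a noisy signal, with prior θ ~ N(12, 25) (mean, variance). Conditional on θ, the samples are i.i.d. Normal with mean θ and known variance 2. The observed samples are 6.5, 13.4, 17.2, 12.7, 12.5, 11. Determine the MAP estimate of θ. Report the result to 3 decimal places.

n = 6; x̄ = (6.5 + 13.4 + 17.2 + 12.7 + 12.5 + 11)/6 = 73.3/6 = 733/60 ≈ 12.2167.
For a Normal prior and Normal likelihood with known variance, the posterior is Normal; its mode equals its mean, the precision-weighted average.
Prior precision 1/σ₀² = 1/25 = 0.04; data precision n/σ² = 6/2 = 3.
θ̂ = (0.04·12 + 3·(733/60)) / (0.04 + 3) = 37.13/3.04 = 3713/304 ≈ 12.214.

θ̂_MAP = 12.214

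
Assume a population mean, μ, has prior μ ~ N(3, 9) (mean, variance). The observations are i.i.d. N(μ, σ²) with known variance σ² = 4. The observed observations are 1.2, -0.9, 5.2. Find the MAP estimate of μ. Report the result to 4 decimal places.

μ̂_MAP = 1.9839

n = 3; x̄ = (1.2 + (-0.9) + 5.2)/3 = 5.5/3 = 11/6 ≈ 1.8333.
For a Normal prior and Normal likelihood with known variance, the posterior is Normal; its mode equals its mean, the precision-weighted average.
Prior precision 1/σ₀² = 1/9; data precision n/σ² = 3/4 = 0.75.
μ̂ = ((1/9)·3 + 0.75·(11/6)) / (1/9 + 0.75) = (41/24)/(31/36) = 123/62 ≈ 1.9839.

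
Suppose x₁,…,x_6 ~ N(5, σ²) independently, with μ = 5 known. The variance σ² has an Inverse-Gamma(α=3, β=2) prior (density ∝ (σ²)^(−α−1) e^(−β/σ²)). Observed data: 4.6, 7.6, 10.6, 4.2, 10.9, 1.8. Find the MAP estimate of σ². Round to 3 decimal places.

σ̂²_MAP = 6.284

Sum of squared deviations about the known mean: SS = (4.6−5)² + (7.6−5)² + (10.6−5)² + (4.2−5)² + (10.9−5)² + (1.8−5)² = 83.97.
The Normal likelihood contributes (σ²)^(−n/2) exp(−SS/(2σ²)), so the posterior is Inverse-Gamma(α + n/2, β + SS/2) = Inverse-Gamma(6, 43.985).
The mode of Inverse-Gamma(a, b) is b/(a+1) = 43.985/7 ≈ 6.284.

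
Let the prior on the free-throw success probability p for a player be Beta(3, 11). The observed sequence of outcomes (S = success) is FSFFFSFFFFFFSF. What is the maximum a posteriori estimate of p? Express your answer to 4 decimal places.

p̂_MAP = 0.1923

Prior: Beta(3, 11).
Data: 3 successes in 14 trials (from the sequence). The binomial likelihood contributes p^3(1−p)^11, so the posterior is Beta(3+3, 11+11) = Beta(6, 22).
For Beta(a, b) with a, b > 1 the mode is (a−1)/(a+b−2) = 5/26 ≈ 0.1923.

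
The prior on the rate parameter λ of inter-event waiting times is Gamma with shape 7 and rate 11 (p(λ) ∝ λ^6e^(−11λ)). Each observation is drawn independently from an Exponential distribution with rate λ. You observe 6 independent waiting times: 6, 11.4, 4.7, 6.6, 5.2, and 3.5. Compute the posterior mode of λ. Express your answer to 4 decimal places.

λ̂_MAP = 0.2479

The Exponential(rate=λ) likelihood is ∝ λ^n e^(−λΣtᵢ). Here n = 6 and Σtᵢ = 6 + 11.4 + 4.7 + 6.6 + 5.2 + 3.5 = 37.4.
Posterior ∝ λ^6e^(−11λ) · λ^6e^(−37.4λ) = λ^12e^(−48.4λ), i.e. Gamma(13, 48.4).
Mode = (a−1)/b = 12/48.4 ≈ 0.2479.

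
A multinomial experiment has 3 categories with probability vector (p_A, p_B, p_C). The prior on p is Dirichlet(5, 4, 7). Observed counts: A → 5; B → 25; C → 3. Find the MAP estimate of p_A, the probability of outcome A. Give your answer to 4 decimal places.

MAP estimate of p_A = 0.1957

The posterior is Dirichlet(αᵢ + nᵢ) = Dirichlet(10, 29, 10).
For a Dirichlet(a₁,…,a_K) with all aᵢ > 1, the mode has j-th component (aⱼ − 1)/(Σaᵢ − K).
Here Σaᵢ = 49 and K = 3, so p_A = (10 − 1)/(49 − 3) = 9/46 ≈ 0.1957.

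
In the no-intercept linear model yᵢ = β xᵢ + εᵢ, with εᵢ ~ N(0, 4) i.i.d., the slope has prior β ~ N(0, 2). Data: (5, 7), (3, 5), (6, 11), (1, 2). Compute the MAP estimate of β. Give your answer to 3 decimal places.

log p(β | y) = −Σ(yᵢ − βxᵢ)²/(2·4) − β²/(2·2) + const.
Setting the derivative to zero: Σxᵢ(yᵢ − βxᵢ)/4 − β/2 = 0, so β = Σxᵢyᵢ / (Σxᵢ² + σ²/τ²).
Σxᵢyᵢ = 5·7 + 3·5 + 6·11 + 1·2 = 118; Σxᵢ² = 71; σ²/τ² = 2.
β̂_MAP = 118 / (71 + 2) = 118/73 ≈ 1.616.

β̂_MAP = 1.616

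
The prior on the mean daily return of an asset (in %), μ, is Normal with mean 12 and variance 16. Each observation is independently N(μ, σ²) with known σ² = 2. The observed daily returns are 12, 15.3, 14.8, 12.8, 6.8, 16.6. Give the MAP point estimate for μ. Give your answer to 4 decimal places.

n = 6; x̄ = (12 + 15.3 + 14.8 + 12.8 + 6.8 + 16.6)/6 = 78.3/6 = 13.05.
For a Normal prior and Normal likelihood with known variance, the posterior is Normal; its mode equals its mean, the precision-weighted average.
Prior precision 1/σ₀² = 1/16 = 0.0625; data precision n/σ² = 6/2 = 3.
μ̂ = (0.0625·12 + 3·13.05) / (0.0625 + 3) = 39.9/3.0625 = 456/35 ≈ 13.0286.

μ̂_MAP = 13.0286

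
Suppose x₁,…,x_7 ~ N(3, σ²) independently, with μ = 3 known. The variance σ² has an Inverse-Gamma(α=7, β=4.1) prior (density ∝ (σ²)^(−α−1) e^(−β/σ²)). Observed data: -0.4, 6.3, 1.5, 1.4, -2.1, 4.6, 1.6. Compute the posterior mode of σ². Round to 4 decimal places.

Sum of squared deviations about the known mean: SS = (-0.4−3)² + (6.3−3)² + (1.5−3)² + (1.4−3)² + (-2.1−3)² + (4.6−3)² + (1.6−3)² = 57.79.
The Normal likelihood contributes (σ²)^(−n/2) exp(−SS/(2σ²)), so the posterior is Inverse-Gamma(α + n/2, β + SS/2) = Inverse-Gamma(10.5, 32.995).
The mode of Inverse-Gamma(a, b) is b/(a+1) = 32.995/11.5 ≈ 2.8691.

σ̂²_MAP = 2.8691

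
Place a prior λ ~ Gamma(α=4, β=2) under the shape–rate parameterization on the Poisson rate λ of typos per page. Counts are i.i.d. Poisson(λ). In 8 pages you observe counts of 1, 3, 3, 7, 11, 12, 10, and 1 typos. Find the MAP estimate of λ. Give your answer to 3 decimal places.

Σxᵢ = 1+3+3+7+11+12+10+1 = 48, with n = 8.
Posterior ∝ λ^3e^(−2λ) · λ^48e^(−8λ) = λ^51e^(−10λ), i.e. Gamma(shape=52, rate=10).
The mode of a Gamma(a, b) with a ≥ 1 (shape–rate) is (a−1)/b = 51/10 ≈ 5.100.

λ̂_MAP = 5.100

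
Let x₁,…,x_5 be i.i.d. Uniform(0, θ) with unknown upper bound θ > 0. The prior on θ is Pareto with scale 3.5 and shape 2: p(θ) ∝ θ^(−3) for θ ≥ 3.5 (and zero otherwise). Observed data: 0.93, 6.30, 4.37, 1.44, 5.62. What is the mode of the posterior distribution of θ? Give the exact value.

θ̂_MAP = 6.30

The Uniform(0, θ) likelihood is θ^(−n) for θ ≥ max(xᵢ), zero otherwise. Here max(xᵢ) = 6.30.
Posterior ∝ θ^(−3) · θ^(−5) = θ^(−8) on θ ≥ max(3.5, 6.30) = 6.30.
This density is strictly decreasing in θ, so the posterior mode lies at the lower boundary of the support.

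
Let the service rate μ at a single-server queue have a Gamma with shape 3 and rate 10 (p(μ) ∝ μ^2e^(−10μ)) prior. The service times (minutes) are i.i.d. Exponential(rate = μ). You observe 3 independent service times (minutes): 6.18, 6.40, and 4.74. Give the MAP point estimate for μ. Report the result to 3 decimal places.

μ̂_MAP = 0.183

The Exponential(rate=μ) likelihood is ∝ μ^n e^(−μΣtᵢ). Here n = 3 and Σtᵢ = 6.18 + 6.40 + 4.74 = 17.32.
Posterior ∝ μ^2e^(−10μ) · μ^3e^(−17.32μ) = μ^5e^(−27.32μ), i.e. Gamma(6, 27.32).
Mode = (a−1)/b = 5/27.32 ≈ 0.183.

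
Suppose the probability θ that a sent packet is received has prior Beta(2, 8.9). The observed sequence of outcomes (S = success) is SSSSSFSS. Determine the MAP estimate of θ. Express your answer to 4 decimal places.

θ̂_MAP = 0.4734

Prior: Beta(2, 8.9).
Data: 7 successes in 8 trials (from the sequence). The binomial likelihood contributes θ^7(1−θ)^1, so the posterior is Beta(2+7, 8.9+1) = Beta(9, 9.9).
For Beta(a, b) with a, b > 1 the mode is (a−1)/(a+b−2) = 8/16.9 ≈ 0.4734.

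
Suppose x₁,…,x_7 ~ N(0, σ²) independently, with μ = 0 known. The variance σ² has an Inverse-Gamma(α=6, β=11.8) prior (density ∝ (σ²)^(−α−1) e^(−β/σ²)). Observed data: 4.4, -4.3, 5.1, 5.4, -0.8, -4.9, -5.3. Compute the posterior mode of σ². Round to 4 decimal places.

Sum of squared deviations about the known mean: SS = (4.4−0)² + (-4.3−0)² + (5.1−0)² + (5.4−0)² + (-0.8−0)² + (-4.9−0)² + (-5.3−0)² = 145.76.
The Normal likelihood contributes (σ²)^(−n/2) exp(−SS/(2σ²)), so the posterior is Inverse-Gamma(α + n/2, β + SS/2) = Inverse-Gamma(9.5, 84.68).
The mode of Inverse-Gamma(a, b) is b/(a+1) = 84.68/10.5 ≈ 8.0648.

σ̂²_MAP = 8.0648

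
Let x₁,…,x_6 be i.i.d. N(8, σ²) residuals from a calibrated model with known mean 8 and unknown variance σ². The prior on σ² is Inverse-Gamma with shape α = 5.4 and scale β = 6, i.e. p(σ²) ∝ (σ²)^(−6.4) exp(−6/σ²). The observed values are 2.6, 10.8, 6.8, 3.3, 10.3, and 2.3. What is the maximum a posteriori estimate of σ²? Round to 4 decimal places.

Sum of squared deviations about the known mean: SS = (2.6−8)² + (10.8−8)² + (6.8−8)² + (3.3−8)² + (10.3−8)² + (2.3−8)² = 98.31.
The Normal likelihood contributes (σ²)^(−n/2) exp(−SS/(2σ²)), so the posterior is Inverse-Gamma(α + n/2, β + SS/2) = Inverse-Gamma(8.4, 55.155).
The mode of Inverse-Gamma(a, b) is b/(a+1) = 55.155/9.4 ≈ 5.8676.

σ̂²_MAP = 5.8676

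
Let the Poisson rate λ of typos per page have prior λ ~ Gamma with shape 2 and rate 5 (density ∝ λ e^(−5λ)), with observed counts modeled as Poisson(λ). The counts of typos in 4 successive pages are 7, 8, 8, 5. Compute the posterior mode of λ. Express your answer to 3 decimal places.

Σxᵢ = 7+8+8+5 = 28, with n = 4.
Posterior ∝ λe^(−5λ) · λ^28e^(−4λ) = λ^29e^(−9λ), i.e. Gamma(shape=30, rate=9).
The mode of a Gamma(a, b) with a ≥ 1 (shape–rate) is (a−1)/b = 29/9 ≈ 3.222.

λ̂_MAP = 3.222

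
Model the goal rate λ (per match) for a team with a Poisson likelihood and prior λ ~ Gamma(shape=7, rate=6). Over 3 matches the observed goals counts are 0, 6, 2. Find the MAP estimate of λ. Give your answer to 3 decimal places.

Σxᵢ = 0+6+2 = 8, with n = 3.
Posterior ∝ λ^6e^(−6λ) · λ^8e^(−3λ) = λ^14e^(−9λ), i.e. Gamma(shape=15, rate=9).
The mode of a Gamma(a, b) with a ≥ 1 (shape–rate) is (a−1)/b = 14/9 ≈ 1.556.

λ̂_MAP = 1.556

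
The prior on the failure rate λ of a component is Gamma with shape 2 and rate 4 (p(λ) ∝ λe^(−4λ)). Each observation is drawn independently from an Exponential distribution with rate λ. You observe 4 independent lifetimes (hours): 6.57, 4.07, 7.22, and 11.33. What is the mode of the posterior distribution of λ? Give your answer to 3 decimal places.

The Exponential(rate=λ) likelihood is ∝ λ^n e^(−λΣtᵢ). Here n = 4 and Σtᵢ = 6.57 + 4.07 + 7.22 + 11.33 = 29.19.
Posterior ∝ λe^(−4λ) · λ^4e^(−29.19λ) = λ^5e^(−33.19λ), i.e. Gamma(6, 33.19).
Mode = (a−1)/b = 5/33.19 ≈ 0.151.

λ̂_MAP = 0.151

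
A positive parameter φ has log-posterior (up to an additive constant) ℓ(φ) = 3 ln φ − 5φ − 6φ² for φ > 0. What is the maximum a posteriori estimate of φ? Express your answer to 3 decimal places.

φ̂_MAP = 0.333

ℓ'(φ) = 3/φ − 5 − 12φ. Setting this to zero and multiplying by φ: 12φ² + 5φ − 3 = 0.
φ = (−5 + √(5² + 4·12·3)) / (2·12) = (−5 + √169) / 24 = (−5 + 13)/24 = 1/3.
ℓ''(φ) = −3/φ² − 12 < 0, confirming a maximum.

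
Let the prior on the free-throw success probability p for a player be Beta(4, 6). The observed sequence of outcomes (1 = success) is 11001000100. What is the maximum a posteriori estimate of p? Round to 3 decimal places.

p̂_MAP = 0.368

Prior: Beta(4, 6).
Data: 4 successes in 11 trials (from the sequence). The binomial likelihood contributes p^4(1−p)^7, so the posterior is Beta(4+4, 6+7) = Beta(8, 13).
For Beta(a, b) with a, b > 1 the mode is (a−1)/(a+b−2) = 7/19 ≈ 0.368.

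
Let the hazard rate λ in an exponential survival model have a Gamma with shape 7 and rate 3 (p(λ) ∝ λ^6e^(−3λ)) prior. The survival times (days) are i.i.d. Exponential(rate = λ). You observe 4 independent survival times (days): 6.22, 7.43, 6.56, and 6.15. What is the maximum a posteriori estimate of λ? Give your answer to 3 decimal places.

The Exponential(rate=λ) likelihood is ∝ λ^n e^(−λΣtᵢ). Here n = 4 and Σtᵢ = 6.22 + 7.43 + 6.56 + 6.15 = 26.36.
Posterior ∝ λ^6e^(−3λ) · λ^4e^(−26.36λ) = λ^10e^(−29.36λ), i.e. Gamma(11, 29.36).
Mode = (a−1)/b = 10/29.36 ≈ 0.341.

λ̂_MAP = 0.341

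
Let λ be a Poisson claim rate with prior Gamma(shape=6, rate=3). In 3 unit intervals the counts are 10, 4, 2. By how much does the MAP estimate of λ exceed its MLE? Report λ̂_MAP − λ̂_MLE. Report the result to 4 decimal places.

Σxᵢ = 16. Posterior is Gamma(22, 6); MAP = (22−1)/6 = 21/6 ≈ 3.50000.
MLE = x̄ = 16/3 ≈ 5.33333.
Difference = 21/6 − 16/3 = -11/6 ≈ -1.8333.

MAP − MLE = -1.8333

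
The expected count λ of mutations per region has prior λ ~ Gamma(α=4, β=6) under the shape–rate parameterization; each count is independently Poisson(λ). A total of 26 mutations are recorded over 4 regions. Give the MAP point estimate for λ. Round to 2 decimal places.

λ̂_MAP = 2.90

Σxᵢ = 26, n = 4.
Posterior ∝ λ^3e^(−6λ) · λ^26e^(−4λ) = λ^29e^(−10λ), i.e. Gamma(shape=30, rate=10).
The mode of a Gamma(a, b) with a ≥ 1 (shape–rate) is (a−1)/b = 29/10 ≈ 2.90.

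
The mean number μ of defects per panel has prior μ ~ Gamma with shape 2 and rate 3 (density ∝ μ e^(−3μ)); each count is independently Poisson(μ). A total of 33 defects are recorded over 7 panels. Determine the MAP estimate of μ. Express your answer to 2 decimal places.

Σxᵢ = 33, n = 7.
Posterior ∝ μe^(−3μ) · μ^33e^(−7μ) = μ^34e^(−10μ), i.e. Gamma(shape=35, rate=10).
The mode of a Gamma(a, b) with a ≥ 1 (shape–rate) is (a−1)/b = 34/10 ≈ 3.40.

μ̂_MAP = 3.40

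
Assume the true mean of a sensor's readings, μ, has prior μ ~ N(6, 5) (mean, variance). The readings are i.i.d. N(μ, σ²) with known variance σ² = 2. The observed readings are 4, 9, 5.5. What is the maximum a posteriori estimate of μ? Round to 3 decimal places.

n = 3; x̄ = (4 + 9 + 5.5)/3 = 18.5/3 = 37/6 ≈ 6.1667.
For a Normal prior and Normal likelihood with known variance, the posterior is Normal; its mode equals its mean, the precision-weighted average.
Prior precision 1/σ₀² = 1/5 = 0.2; data precision n/σ² = 3/2 = 1.5.
μ̂ = (0.2·6 + 1.5·(37/6)) / (0.2 + 1.5) = 10.45/1.7 = 209/34 ≈ 6.147.

μ̂_MAP = 6.147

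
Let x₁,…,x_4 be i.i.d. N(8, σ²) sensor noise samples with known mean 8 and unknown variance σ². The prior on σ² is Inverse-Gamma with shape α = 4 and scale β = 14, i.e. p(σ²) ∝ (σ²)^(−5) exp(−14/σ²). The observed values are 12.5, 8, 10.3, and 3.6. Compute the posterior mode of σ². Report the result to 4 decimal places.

Sum of squared deviations about the known mean: SS = (12.5−8)² + (8−8)² + (10.3−8)² + (3.6−8)² = 44.9.
The Normal likelihood contributes (σ²)^(−n/2) exp(−SS/(2σ²)), so the posterior is Inverse-Gamma(α + n/2, β + SS/2) = Inverse-Gamma(6, 36.45).
The mode of Inverse-Gamma(a, b) is b/(a+1) = 36.45/7 ≈ 5.2071.

σ̂²_MAP = 5.2071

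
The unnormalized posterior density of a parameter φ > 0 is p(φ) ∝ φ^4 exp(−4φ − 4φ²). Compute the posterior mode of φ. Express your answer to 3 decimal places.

φ̂_MAP = 0.500

ℓ'(φ) = 4/φ − 4 − 8φ. Setting this to zero and multiplying by φ: 8φ² + 4φ − 4 = 0.
φ = (−4 + √(4² + 4·8·4)) / (2·8) = (−4 + √144) / 16 = (−4 + 12)/16 = 1/2.
ℓ''(φ) = −4/φ² − 8 < 0, confirming a maximum.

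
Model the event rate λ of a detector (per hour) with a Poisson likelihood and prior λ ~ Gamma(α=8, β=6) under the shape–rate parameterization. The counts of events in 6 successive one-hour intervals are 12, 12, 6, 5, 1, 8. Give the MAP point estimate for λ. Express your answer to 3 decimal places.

Σxᵢ = 12+12+6+5+1+8 = 44, with n = 6.
Posterior ∝ λ^7e^(−6λ) · λ^44e^(−6λ) = λ^51e^(−12λ), i.e. Gamma(shape=52, rate=12).
The mode of a Gamma(a, b) with a ≥ 1 (shape–rate) is (a−1)/b = 51/12 ≈ 4.250.

λ̂_MAP = 4.250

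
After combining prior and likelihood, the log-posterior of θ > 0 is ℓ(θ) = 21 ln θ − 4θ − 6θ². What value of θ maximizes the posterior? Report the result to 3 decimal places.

θ̂_MAP = 1.167

ℓ'(θ) = 21/θ − 4 − 12θ. Setting this to zero and multiplying by θ: 12θ² + 4θ − 21 = 0.
θ = (−4 + √(4² + 4·12·21)) / (2·12) = (−4 + √1024) / 24 = (−4 + 32)/24 = 7/6.
ℓ''(θ) = −21/θ² − 12 < 0, confirming a maximum.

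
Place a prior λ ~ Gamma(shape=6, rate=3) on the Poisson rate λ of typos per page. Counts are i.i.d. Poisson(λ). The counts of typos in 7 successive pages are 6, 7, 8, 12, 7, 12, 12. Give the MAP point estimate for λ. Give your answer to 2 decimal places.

Σxᵢ = 6+7+8+12+7+12+12 = 64, with n = 7.
Posterior ∝ λ^5e^(−3λ) · λ^64e^(−7λ) = λ^69e^(−10λ), i.e. Gamma(shape=70, rate=10).
The mode of a Gamma(a, b) with a ≥ 1 (shape–rate) is (a−1)/b = 69/10 ≈ 6.90.

λ̂_MAP = 6.90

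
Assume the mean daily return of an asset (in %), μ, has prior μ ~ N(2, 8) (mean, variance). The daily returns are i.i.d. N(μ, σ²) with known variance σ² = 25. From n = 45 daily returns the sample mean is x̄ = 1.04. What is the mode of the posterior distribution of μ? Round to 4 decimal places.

μ̂_MAP = 1.1023

n = 45, x̄ = 1.04.
For a Normal prior and Normal likelihood with known variance, the posterior is Normal; its mode equals its mean, the precision-weighted average.
Prior precision 1/σ₀² = 1/8 = 0.125; data precision n/σ² = 45/25 = 1.8.
μ̂ = (0.125·2 + 1.8·1.04) / (0.125 + 1.8) = 2.122/1.925 = 2122/1925 ≈ 1.1023.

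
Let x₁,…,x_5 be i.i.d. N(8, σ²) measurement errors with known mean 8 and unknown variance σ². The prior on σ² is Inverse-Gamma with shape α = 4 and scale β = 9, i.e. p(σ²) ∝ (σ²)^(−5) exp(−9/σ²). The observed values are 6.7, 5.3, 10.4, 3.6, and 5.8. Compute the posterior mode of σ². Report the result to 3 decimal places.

σ̂²_MAP = 3.796

Sum of squared deviations about the known mean: SS = (6.7−8)² + (5.3−8)² + (10.4−8)² + (3.6−8)² + (5.8−8)² = 38.94.
The Normal likelihood contributes (σ²)^(−n/2) exp(−SS/(2σ²)), so the posterior is Inverse-Gamma(α + n/2, β + SS/2) = Inverse-Gamma(6.5, 28.47).
The mode of Inverse-Gamma(a, b) is b/(a+1) = 28.47/7.5 ≈ 3.796.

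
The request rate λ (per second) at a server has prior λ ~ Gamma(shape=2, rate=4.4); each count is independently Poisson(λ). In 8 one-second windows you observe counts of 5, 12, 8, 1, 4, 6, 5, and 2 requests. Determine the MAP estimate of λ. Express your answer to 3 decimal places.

Σxᵢ = 5+12+8+1+4+6+5+2 = 43, with n = 8.
Posterior ∝ λe^(−4.4λ) · λ^43e^(−8λ) = λ^44e^(−12.4λ), i.e. Gamma(shape=45, rate=12.4).
The mode of a Gamma(a, b) with a ≥ 1 (shape–rate) is (a−1)/b = 44/12.4 ≈ 3.548.

λ̂_MAP = 3.548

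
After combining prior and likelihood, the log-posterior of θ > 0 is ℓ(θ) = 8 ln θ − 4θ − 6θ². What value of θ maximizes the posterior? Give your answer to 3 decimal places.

θ̂_MAP = 0.667

ℓ'(θ) = 8/θ − 4 − 12θ. Setting this to zero and multiplying by θ: 12θ² + 4θ − 8 = 0.
θ = (−4 + √(4² + 4·12·8)) / (2·12) = (−4 + √400) / 24 = (−4 + 20)/24 = 2/3.
ℓ''(θ) = −8/θ² − 12 < 0, confirming a maximum.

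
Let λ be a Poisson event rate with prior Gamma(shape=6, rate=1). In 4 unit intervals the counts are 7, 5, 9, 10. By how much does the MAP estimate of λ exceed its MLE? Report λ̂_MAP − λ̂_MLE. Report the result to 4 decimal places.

MAP − MLE = -0.5500

Σxᵢ = 31. Posterior is Gamma(37, 5); MAP = (37−1)/5 = 36/5 ≈ 7.20000.
MLE = x̄ = 31/4 ≈ 7.75000.
Difference = 36/5 − 31/4 = -11/20 ≈ -0.5500.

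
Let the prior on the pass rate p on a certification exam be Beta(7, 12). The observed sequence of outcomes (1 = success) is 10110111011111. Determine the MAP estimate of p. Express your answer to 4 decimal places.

p̂_MAP = 0.5484

Prior: Beta(7, 12).
Data: 11 successes in 14 trials (from the sequence). The binomial likelihood contributes p^11(1−p)^3, so the posterior is Beta(7+11, 12+3) = Beta(18, 15).
For Beta(a, b) with a, b > 1 the mode is (a−1)/(a+b−2) = 17/31 ≈ 0.5484.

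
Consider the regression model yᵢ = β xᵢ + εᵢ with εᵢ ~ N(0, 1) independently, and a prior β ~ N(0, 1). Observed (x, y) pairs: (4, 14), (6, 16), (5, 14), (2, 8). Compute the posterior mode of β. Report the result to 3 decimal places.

log p(β | y) = −Σ(yᵢ − βxᵢ)²/(2·1) − β²/(2·1) + const.
Setting the derivative to zero: Σxᵢ(yᵢ − βxᵢ)/1 − β/1 = 0, so β = Σxᵢyᵢ / (Σxᵢ² + σ²/τ²).
Σxᵢyᵢ = 4·14 + 6·16 + 5·14 + 2·8 = 238; Σxᵢ² = 81; σ²/τ² = 1.
β̂_MAP = 238 / (81 + 1) = 238/82 ≈ 2.902.

β̂_MAP = 2.902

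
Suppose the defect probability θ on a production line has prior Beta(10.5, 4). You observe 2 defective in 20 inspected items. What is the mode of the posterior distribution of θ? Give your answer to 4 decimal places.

θ̂_MAP = 0.3538

Prior: Beta(10.5, 4).
Data: 2 successes in 20 trials. The binomial likelihood contributes θ^2(1−θ)^18, so the posterior is Beta(10.5+2, 4+18) = Beta(12.5, 22).
For Beta(a, b) with a, b > 1 the mode is (a−1)/(a+b−2) = 11.5/32.5 ≈ 0.3538.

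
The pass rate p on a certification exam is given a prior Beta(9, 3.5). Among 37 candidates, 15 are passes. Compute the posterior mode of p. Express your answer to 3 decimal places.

p̂_MAP = 0.484

Prior: Beta(9, 3.5).
Data: 15 successes in 37 trials. The binomial likelihood contributes p^15(1−p)^22, so the posterior is Beta(9+15, 3.5+22) = Beta(24, 25.5).
For Beta(a, b) with a, b > 1 the mode is (a−1)/(a+b−2) = 23/47.5 ≈ 0.484.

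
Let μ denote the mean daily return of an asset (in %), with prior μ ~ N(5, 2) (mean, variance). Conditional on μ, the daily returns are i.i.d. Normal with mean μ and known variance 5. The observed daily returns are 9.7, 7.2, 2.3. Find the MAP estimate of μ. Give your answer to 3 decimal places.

n = 3; x̄ = (9.7 + 7.2 + 2.3)/3 = 19.2/3 = 6.4.
For a Normal prior and Normal likelihood with known variance, the posterior is Normal; its mode equals its mean, the precision-weighted average.
Prior precision 1/σ₀² = 1/2 = 0.5; data precision n/σ² = 3/5 = 0.6.
μ̂ = (0.5·5 + 0.6·6.4) / (0.5 + 0.6) = 6.34/1.1 = 317/55 ≈ 5.764.

μ̂_MAP = 5.764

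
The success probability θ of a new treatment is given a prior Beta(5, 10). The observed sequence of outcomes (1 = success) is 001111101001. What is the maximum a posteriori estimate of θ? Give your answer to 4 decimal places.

θ̂_MAP = 0.4400

Prior: Beta(5, 10).
Data: 7 successes in 12 trials (from the sequence). The binomial likelihood contributes θ^7(1−θ)^5, so the posterior is Beta(5+7, 10+5) = Beta(12, 15).
For Beta(a, b) with a, b > 1 the mode is (a−1)/(a+b−2) = 11/25 ≈ 0.4400.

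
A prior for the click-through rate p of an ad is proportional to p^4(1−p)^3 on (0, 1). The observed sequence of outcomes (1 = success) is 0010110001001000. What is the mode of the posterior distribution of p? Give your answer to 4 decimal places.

p̂_MAP = 0.3913

The prior density ∝ p^4(1−p)^3 is the kernel of Beta(5, 4).
Data: 5 successes in 16 trials (from the sequence). The binomial likelihood contributes p^5(1−p)^11, so the posterior is Beta(5+5, 4+11) = Beta(10, 15).
For Beta(a, b) with a, b > 1 the mode is (a−1)/(a+b−2) = 9/23 ≈ 0.3913.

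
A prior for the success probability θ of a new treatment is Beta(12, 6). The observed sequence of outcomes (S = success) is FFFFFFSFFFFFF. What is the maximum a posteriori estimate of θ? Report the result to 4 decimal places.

Prior: Beta(12, 6).
Data: 1 success in 13 trials (from the sequence). The binomial likelihood contributes θ(1−θ)^12, so the posterior is Beta(12+1, 6+12) = Beta(13, 18).
For Beta(a, b) with a, b > 1 the mode is (a−1)/(a+b−2) = 12/29 ≈ 0.4138.

θ̂_MAP = 0.4138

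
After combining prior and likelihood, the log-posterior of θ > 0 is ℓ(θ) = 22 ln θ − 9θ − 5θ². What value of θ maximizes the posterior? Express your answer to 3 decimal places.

θ̂_MAP = 1.100

ℓ'(θ) = 22/θ − 9 − 10θ. Setting this to zero and multiplying by θ: 10θ² + 9θ − 22 = 0.
θ = (−9 + √(9² + 4·10·22)) / (2·10) = (−9 + √961) / 20 = (−9 + 31)/20 = 11/10.
ℓ''(θ) = −22/θ² − 10 < 0, confirming a maximum.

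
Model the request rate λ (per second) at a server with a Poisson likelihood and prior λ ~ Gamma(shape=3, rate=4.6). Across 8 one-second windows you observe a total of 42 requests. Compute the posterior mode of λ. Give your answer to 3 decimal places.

Σxᵢ = 42, n = 8.
Posterior ∝ λ^2e^(−4.6λ) · λ^42e^(−8λ) = λ^44e^(−12.6λ), i.e. Gamma(shape=45, rate=12.6).
The mode of a Gamma(a, b) with a ≥ 1 (shape–rate) is (a−1)/b = 44/12.6 ≈ 3.492.

λ̂_MAP = 3.492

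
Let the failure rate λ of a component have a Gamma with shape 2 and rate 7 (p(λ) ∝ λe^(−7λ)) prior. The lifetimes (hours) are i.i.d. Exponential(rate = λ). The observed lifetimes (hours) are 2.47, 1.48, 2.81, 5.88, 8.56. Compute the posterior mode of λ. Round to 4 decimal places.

λ̂_MAP = 0.2128

The Exponential(rate=λ) likelihood is ∝ λ^n e^(−λΣtᵢ). Here n = 5 and Σtᵢ = 2.47 + 1.48 + 2.81 + 5.88 + 8.56 = 21.20.
Posterior ∝ λe^(−7λ) · λ^5e^(−21.20λ) = λ^6e^(−28.20λ), i.e. Gamma(7, 28.20).
Mode = (a−1)/b = 6/28.20 ≈ 0.2128.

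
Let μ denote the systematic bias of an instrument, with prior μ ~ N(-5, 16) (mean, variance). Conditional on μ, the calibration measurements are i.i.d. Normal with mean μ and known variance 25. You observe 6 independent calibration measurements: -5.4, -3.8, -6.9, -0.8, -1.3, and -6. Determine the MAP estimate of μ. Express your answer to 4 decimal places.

n = 6; x̄ = ((-5.4) + (-3.8) + (-6.9) + (-0.8) + (-1.3) + (-6))/6 = -24.2/6 = -121/30 ≈ -4.0333.
For a Normal prior and Normal likelihood with known variance, the posterior is Normal; its mode equals its mean, the precision-weighted average.
Prior precision 1/σ₀² = 1/16 = 0.0625; data precision n/σ² = 6/25 = 0.24.
μ̂ = (0.0625·(-5) + 0.24·(-121/30)) / (0.0625 + 0.24) = (-1.2805)/0.3025 = -2561/605 ≈ -4.2331.

μ̂_MAP = -4.2331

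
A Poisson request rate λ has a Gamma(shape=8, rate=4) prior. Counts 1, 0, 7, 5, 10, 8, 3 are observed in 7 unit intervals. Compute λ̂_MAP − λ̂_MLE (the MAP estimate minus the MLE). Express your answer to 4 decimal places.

Σxᵢ = 34. Posterior is Gamma(42, 11); MAP = (42−1)/11 = 41/11 ≈ 3.72727.
MLE = x̄ = 34/7 ≈ 4.85714.
Difference = 41/11 − 34/7 = -87/77 ≈ -1.1299.

MAP − MLE = -1.1299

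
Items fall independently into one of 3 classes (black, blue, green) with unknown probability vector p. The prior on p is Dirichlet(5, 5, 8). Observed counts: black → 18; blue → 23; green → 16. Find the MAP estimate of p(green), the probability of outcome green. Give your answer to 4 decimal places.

The posterior is Dirichlet(αᵢ + nᵢ) = Dirichlet(23, 28, 24).
For a Dirichlet(a₁,…,a_K) with all aᵢ > 1, the mode has j-th component (aⱼ − 1)/(Σaᵢ − K).
Here Σaᵢ = 75 and K = 3, so p(green) = (24 − 1)/(75 − 3) = 23/72 ≈ 0.3194.

MAP estimate of p(green) = 0.3194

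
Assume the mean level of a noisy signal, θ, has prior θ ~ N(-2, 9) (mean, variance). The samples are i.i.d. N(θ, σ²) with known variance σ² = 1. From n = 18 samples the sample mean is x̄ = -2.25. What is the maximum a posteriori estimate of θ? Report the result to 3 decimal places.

n = 18, x̄ = -2.25.
For a Normal prior and Normal likelihood with known variance, the posterior is Normal; its mode equals its mean, the precision-weighted average.
Prior precision 1/σ₀² = 1/9; data precision n/σ² = 18/1 = 18.
θ̂ = ((1/9)·(-2) + 18·(-2.25)) / (1/9 + 18) = (-733/18)/(163/9) = -733/326 ≈ -2.248.

θ̂_MAP = -2.248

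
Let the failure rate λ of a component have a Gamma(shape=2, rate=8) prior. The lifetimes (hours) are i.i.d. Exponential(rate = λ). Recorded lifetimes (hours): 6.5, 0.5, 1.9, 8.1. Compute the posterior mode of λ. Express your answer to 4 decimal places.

λ̂_MAP = 0.2000

The Exponential(rate=λ) likelihood is ∝ λ^n e^(−λΣtᵢ). Here n = 4 and Σtᵢ = 6.5 + 0.5 + 1.9 + 8.1 = 17.
Posterior ∝ λe^(−8λ) · λ^4e^(−17λ) = λ^5e^(−25λ), i.e. Gamma(6, 25).
Mode = (a−1)/b = 5/25 ≈ 0.2000.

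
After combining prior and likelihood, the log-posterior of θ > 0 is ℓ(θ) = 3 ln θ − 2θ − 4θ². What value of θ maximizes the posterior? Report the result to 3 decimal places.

ℓ'(θ) = 3/θ − 2 − 8θ. Setting this to zero and multiplying by θ: 8θ² + 2θ − 3 = 0.
θ = (−2 + √(2² + 4·8·3)) / (2·8) = (−2 + √100) / 16 = (−2 + 10)/16 = 1/2.
ℓ''(θ) = −3/θ² − 8 < 0, confirming a maximum.

θ̂_MAP = 0.500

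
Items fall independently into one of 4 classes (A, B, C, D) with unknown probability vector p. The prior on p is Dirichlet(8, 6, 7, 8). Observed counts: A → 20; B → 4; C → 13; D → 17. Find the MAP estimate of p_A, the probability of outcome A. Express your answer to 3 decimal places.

The posterior is Dirichlet(αᵢ + nᵢ) = Dirichlet(28, 10, 20, 25).
For a Dirichlet(a₁,…,a_K) with all aᵢ > 1, the mode has j-th component (aⱼ − 1)/(Σaᵢ − K).
Here Σaᵢ = 83 and K = 4, so p_A = (28 − 1)/(83 − 4) = 27/79 ≈ 0.342.

MAP estimate of p_A = 0.342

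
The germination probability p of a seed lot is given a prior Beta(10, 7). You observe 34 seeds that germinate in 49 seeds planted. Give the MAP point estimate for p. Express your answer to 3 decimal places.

Prior: Beta(10, 7).
Data: 34 successes in 49 trials. The binomial likelihood contributes p^34(1−p)^15, so the posterior is Beta(10+34, 7+15) = Beta(44, 22).
For Beta(a, b) with a, b > 1 the mode is (a−1)/(a+b−2) = 43/64 ≈ 0.672.

p̂_MAP = 0.672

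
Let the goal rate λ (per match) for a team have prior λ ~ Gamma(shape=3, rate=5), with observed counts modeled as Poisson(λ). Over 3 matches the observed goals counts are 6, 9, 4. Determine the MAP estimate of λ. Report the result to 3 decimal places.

λ̂_MAP = 2.625

Σxᵢ = 6+9+4 = 19, with n = 3.
Posterior ∝ λ^2e^(−5λ) · λ^19e^(−3λ) = λ^21e^(−8λ), i.e. Gamma(shape=22, rate=8).
The mode of a Gamma(a, b) with a ≥ 1 (shape–rate) is (a−1)/b = 21/8 ≈ 2.625.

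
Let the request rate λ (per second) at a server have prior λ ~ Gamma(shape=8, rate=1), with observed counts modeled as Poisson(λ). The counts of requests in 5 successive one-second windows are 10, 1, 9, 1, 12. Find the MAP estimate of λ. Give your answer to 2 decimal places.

Σxᵢ = 10+1+9+1+12 = 33, with n = 5.
Posterior ∝ λ^7e^(−1λ) · λ^33e^(−5λ) = λ^40e^(−6λ), i.e. Gamma(shape=41, rate=6).
The mode of a Gamma(a, b) with a ≥ 1 (shape–rate) is (a−1)/b = 40/6 ≈ 6.67.

λ̂_MAP = 6.67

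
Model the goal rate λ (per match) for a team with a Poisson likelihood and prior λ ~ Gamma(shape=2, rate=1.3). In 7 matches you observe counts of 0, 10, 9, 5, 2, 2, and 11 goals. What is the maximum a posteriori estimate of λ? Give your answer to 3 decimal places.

Σxᵢ = 0+10+9+5+2+2+11 = 39, with n = 7.
Posterior ∝ λe^(−1.3λ) · λ^39e^(−7λ) = λ^40e^(−8.3λ), i.e. Gamma(shape=41, rate=8.3).
The mode of a Gamma(a, b) with a ≥ 1 (shape–rate) is (a−1)/b = 40/8.3 ≈ 4.819.

λ̂_MAP = 4.819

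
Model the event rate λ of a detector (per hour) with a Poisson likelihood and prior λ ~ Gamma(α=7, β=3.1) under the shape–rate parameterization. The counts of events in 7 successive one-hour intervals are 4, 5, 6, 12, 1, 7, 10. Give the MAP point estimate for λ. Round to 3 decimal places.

λ̂_MAP = 5.050

Σxᵢ = 4+5+6+12+1+7+10 = 45, with n = 7.
Posterior ∝ λ^6e^(−3.1λ) · λ^45e^(−7λ) = λ^51e^(−10.1λ), i.e. Gamma(shape=52, rate=10.1).
The mode of a Gamma(a, b) with a ≥ 1 (shape–rate) is (a−1)/b = 51/10.1 ≈ 5.050.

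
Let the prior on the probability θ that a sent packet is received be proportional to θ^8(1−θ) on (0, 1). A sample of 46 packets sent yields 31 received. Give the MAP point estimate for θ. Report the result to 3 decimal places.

The prior density ∝ θ^8(1−θ)^1 is the kernel of Beta(9, 2).
Data: 31 successes in 46 trials. The binomial likelihood contributes θ^31(1−θ)^15, so the posterior is Beta(9+31, 2+15) = Beta(40, 17).
For Beta(a, b) with a, b > 1 the mode is (a−1)/(a+b−2) = 39/55 ≈ 0.709.

θ̂_MAP = 0.709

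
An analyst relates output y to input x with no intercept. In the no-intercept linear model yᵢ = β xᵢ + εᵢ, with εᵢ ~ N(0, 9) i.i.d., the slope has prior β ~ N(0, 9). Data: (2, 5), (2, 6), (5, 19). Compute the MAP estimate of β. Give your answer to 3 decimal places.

β̂_MAP = 3.441

log p(β | y) = −Σ(yᵢ − βxᵢ)²/(2·9) − β²/(2·9) + const.
Setting the derivative to zero: Σxᵢ(yᵢ − βxᵢ)/9 − β/9 = 0, so β = Σxᵢyᵢ / (Σxᵢ² + σ²/τ²).
Σxᵢyᵢ = 2·5 + 2·6 + 5·19 = 117; Σxᵢ² = 33; σ²/τ² = 1.
β̂_MAP = 117 / (33 + 1) = 117/34 ≈ 3.441.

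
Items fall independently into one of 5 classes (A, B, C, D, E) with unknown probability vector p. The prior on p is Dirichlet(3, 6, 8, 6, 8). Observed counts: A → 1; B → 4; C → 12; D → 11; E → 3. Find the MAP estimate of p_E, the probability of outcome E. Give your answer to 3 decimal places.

MAP estimate of p_E = 0.175

The posterior is Dirichlet(αᵢ + nᵢ) = Dirichlet(4, 10, 20, 17, 11).
For a Dirichlet(a₁,…,a_K) with all aᵢ > 1, the mode has j-th component (aⱼ − 1)/(Σaᵢ − K).
Here Σaᵢ = 62 and K = 5, so p_E = (11 − 1)/(62 − 5) = 10/57 ≈ 0.175.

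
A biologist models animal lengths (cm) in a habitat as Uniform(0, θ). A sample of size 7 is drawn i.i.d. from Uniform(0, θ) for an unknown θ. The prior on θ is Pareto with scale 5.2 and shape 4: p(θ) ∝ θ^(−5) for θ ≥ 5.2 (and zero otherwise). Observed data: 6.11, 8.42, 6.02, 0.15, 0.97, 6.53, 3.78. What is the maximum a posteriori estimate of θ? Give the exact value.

θ̂_MAP = 8.42

The Uniform(0, θ) likelihood is θ^(−n) for θ ≥ max(xᵢ), zero otherwise. Here max(xᵢ) = 8.42.
Posterior ∝ θ^(−5) · θ^(−7) = θ^(−12) on θ ≥ max(5.2, 8.42) = 8.42.
This density is strictly decreasing in θ, so the posterior mode lies at the lower boundary of the support.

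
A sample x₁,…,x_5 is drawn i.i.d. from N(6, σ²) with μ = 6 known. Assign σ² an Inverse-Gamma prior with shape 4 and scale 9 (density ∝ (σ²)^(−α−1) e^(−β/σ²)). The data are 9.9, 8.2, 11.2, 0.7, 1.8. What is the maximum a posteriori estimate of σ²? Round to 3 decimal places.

Sum of squared deviations about the known mean: SS = (9.9−6)² + (8.2−6)² + (11.2−6)² + (0.7−6)² + (1.8−6)² = 92.82.
The Normal likelihood contributes (σ²)^(−n/2) exp(−SS/(2σ²)), so the posterior is Inverse-Gamma(α + n/2, β + SS/2) = Inverse-Gamma(6.5, 55.41).
The mode of Inverse-Gamma(a, b) is b/(a+1) = 55.41/7.5 ≈ 7.388.

σ̂²_MAP = 7.388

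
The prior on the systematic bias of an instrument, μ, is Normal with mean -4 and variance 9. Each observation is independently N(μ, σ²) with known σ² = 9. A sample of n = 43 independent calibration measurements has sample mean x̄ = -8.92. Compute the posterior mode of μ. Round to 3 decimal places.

n = 43, x̄ = -8.92.
For a Normal prior and Normal likelihood with known variance, the posterior is Normal; its mode equals its mean, the precision-weighted average.
Prior precision 1/σ₀² = 1/9; data precision n/σ² = 43/9.
μ̂ = ((1/9)·(-4) + (43/9)·(-8.92)) / (1/9 + 43/9) = (-9689/225)/(44/9) = -9689/1100 ≈ -8.808.

μ̂_MAP = -8.808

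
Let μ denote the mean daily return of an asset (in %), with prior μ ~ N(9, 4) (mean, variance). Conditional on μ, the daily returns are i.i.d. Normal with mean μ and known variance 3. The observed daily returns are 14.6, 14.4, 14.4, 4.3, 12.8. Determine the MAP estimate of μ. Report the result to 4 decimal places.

n = 5; x̄ = (14.6 + 14.4 + 14.4 + 4.3 + 12.8)/5 = 60.5/5 = 12.1.
For a Normal prior and Normal likelihood with known variance, the posterior is Normal; its mode equals its mean, the precision-weighted average.
Prior precision 1/σ₀² = 1/4 = 0.25; data precision n/σ² = 5/3.
μ̂ = (0.25·9 + (5/3)·12.1) / (0.25 + 5/3) = (269/12)/(23/12) = 269/23 ≈ 11.6957.

μ̂_MAP = 11.6957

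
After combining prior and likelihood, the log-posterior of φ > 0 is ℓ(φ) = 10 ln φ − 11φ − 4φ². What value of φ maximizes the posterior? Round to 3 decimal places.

ℓ'(φ) = 10/φ − 11 − 8φ. Setting this to zero and multiplying by φ: 8φ² + 11φ − 10 = 0.
φ = (−11 + √(11² + 4·8·10)) / (2·8) = (−11 + √441) / 16 = (−11 + 21)/16 = 5/8.
ℓ''(φ) = −10/φ² − 8 < 0, confirming a maximum.

φ̂_MAP = 0.625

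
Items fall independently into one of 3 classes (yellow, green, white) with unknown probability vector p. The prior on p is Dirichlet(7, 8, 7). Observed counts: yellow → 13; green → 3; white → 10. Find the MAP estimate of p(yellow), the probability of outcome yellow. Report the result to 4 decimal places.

MAP estimate of p(yellow) = 0.4222

The posterior is Dirichlet(αᵢ + nᵢ) = Dirichlet(20, 11, 17).
For a Dirichlet(a₁,…,a_K) with all aᵢ > 1, the mode has j-th component (aⱼ − 1)/(Σaᵢ − K).
Here Σaᵢ = 48 and K = 3, so p(yellow) = (20 − 1)/(48 − 3) = 19/45 ≈ 0.4222.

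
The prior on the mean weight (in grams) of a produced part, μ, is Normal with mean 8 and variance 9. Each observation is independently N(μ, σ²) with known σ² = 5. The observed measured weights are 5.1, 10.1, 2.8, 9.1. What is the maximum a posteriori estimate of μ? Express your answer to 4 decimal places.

μ̂_MAP = 6.9244

n = 4; x̄ = (5.1 + 10.1 + 2.8 + 9.1)/4 = 27.1/4 = 6.775.
For a Normal prior and Normal likelihood with known variance, the posterior is Normal; its mode equals its mean, the precision-weighted average.
Prior precision 1/σ₀² = 1/9; data precision n/σ² = 4/5 = 0.8.
μ̂ = ((1/9)·8 + 0.8·6.775) / (1/9 + 0.8) = (2839/450)/(41/45) = 2839/410 ≈ 6.9244.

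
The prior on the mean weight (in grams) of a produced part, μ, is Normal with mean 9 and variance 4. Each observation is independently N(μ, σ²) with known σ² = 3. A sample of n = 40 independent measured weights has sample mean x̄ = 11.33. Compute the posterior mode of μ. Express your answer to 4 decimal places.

μ̂_MAP = 11.2871

n = 40, x̄ = 11.33.
For a Normal prior and Normal likelihood with known variance, the posterior is Normal; its mode equals its mean, the precision-weighted average.
Prior precision 1/σ₀² = 1/4 = 0.25; data precision n/σ² = 40/3.
μ̂ = (0.25·9 + (40/3)·11.33) / (0.25 + 40/3) = (9199/60)/(163/12) = 9199/815 ≈ 11.2871.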